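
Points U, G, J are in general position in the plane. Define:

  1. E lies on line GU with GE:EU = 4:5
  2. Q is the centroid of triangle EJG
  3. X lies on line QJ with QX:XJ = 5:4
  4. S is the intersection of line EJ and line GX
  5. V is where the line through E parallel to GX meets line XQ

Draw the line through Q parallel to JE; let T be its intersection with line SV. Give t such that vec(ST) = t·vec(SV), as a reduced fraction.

t = 9/23

Assign U = (0, 0), G = (1, 0), J = (0, 1) — the answer is frame-independent, so this choice is without loss of generality.
1. E lies on line GU with GE:EU = 4:5 ⇒ E = (5/9, 0)
2. Q is the centroid of triangle EJG ⇒ Q = (14/27, 1/3)
3. X lies on line QJ with QX:XJ = 5:4 ⇒ X = (56/243, 19/27)
4. S is the intersection of line EJ and line GX ⇒ S = (20/207, 19/23)
5. V is where the line through E parallel to GX meets line XQ ⇒ V = (322/243, -19/27)
through Q parallel to JE: direction (5/9, -1); meets SV at T = (8246/14283, 361/1587)
T = S + t·(V−S) with t = 9/23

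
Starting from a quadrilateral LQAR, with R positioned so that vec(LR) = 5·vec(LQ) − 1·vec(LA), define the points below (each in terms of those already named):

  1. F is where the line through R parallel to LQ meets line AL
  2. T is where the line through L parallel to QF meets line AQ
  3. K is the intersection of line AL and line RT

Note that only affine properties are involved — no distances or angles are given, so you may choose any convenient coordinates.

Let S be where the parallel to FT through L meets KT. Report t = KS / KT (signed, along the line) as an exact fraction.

t = 2/5

Assign L = (0, 0), Q = (1, 0), A = (0, 1), R = (5, -1) — the answer is frame-independent, so this choice is without loss of generality.
1. F is where the line through R parallel to LQ meets line AL ⇒ F = (0, -1)
2. T is where the line through L parallel to QF meets line AQ ⇒ T = (1/2, 1/2)
3. K is the intersection of line AL and line RT ⇒ K = (0, 2/3)
through L parallel to FT: direction (1/2, 3/2); meets KT at S = (1/5, 3/5)
S = K + t·(T−K) with t = 2/5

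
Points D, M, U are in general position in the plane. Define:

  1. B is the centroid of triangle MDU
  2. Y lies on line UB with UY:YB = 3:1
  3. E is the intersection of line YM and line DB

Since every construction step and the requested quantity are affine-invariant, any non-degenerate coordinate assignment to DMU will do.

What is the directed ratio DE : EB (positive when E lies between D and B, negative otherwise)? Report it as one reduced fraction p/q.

DE:EB = -6

Assign D = (0, 0), M = (1, 0), U = (0, 1) — the answer is frame-independent, so this choice is without loss of generality.
1. B is the centroid of triangle MDU ⇒ B = (1/3, 1/3)
2. Y lies on line UB with UY:YB = 3:1 ⇒ Y = (1/4, 1/2)
3. E is the intersection of line YM and line DB ⇒ E = (2/5, 2/5)
E = D + t·(B−D) with t = 6/5, so DE:EB = t:(1−t) = 6/5:-1/5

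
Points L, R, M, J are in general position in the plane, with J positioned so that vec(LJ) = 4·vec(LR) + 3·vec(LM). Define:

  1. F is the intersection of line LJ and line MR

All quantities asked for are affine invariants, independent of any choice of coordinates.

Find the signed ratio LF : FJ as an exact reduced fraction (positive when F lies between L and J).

Assign L = (0, 0), R = (1, 0), M = (0, 1), J = (4, 3) — the answer is frame-independent, so this choice is without loss of generality.
1. F is the intersection of line LJ and line MR ⇒ F = (4/7, 3/7)
F = L + t·(J−L) with t = 1/7, so LF:FJ = t:(1−t) = 1/7:6/7

LF:FJ = 1/6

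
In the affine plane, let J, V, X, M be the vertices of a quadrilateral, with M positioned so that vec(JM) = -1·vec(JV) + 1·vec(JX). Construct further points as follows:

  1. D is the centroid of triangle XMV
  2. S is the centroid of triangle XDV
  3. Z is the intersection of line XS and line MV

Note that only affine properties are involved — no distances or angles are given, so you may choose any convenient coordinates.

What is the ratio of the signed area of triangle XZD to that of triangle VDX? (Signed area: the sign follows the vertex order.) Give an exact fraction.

[XZD]:[VDX] = 3/5

Assign J = (0, 0), V = (1, 0), X = (0, 1), M = (-1, 1) — the answer is frame-independent, so this choice is without loss of generality.
1. D is the centroid of triangle XMV ⇒ D = (0, 2/3)
2. S is the centroid of triangle XDV ⇒ S = (1/3, 5/9)
3. Z is the intersection of line XS and line MV ⇒ Z = (3/5, 1/5)
2·[XZD] = -1/5, 2·[VDX] = -1/3
[XZD]:[VDX] = -1/5:-1/3 = 3/5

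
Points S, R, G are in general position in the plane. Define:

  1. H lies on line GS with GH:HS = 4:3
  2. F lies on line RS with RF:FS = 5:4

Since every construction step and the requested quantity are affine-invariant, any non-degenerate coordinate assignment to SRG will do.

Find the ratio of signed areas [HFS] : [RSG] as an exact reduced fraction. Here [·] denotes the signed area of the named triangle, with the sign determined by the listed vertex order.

Choose coordinates S = (0, 0), R = (1, 0), G = (0, 1).
1. H lies on line GS with GH:HS = 4:3 ⇒ H = (0, 3/7)
2. F lies on line RS with RF:FS = 5:4 ⇒ F = (4/9, 0)
2·[HFS] = -4/21, 2·[RSG] = -1
[HFS]:[RSG] = -4/21:-1 = 4/21

[HFS]:[RSG] = 4/21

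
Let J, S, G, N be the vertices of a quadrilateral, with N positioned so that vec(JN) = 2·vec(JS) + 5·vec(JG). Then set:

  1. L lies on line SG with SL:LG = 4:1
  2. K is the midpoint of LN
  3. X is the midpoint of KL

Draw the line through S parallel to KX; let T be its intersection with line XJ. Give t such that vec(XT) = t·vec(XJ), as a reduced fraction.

t = 8

Set J = (0, 0), S = (1, 0), G = (0, 1), N = (2, 5); any affine frame gives the same invariant.
1. L lies on line SG with SL:LG = 4:1 ⇒ L = (1/5, 4/5)
2. K is the midpoint of LN ⇒ K = (11/10, 29/10)
3. X is the midpoint of KL ⇒ X = (13/20, 37/20)
through S parallel to KX: direction (-9/20, -21/20); meets XJ at T = (-91/20, -259/20)
T = X + t·(J−X) with t = 8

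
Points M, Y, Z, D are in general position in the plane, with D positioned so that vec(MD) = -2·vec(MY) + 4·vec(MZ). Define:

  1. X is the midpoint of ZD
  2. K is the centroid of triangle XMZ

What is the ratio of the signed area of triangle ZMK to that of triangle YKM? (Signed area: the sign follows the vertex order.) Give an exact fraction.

[ZMK]:[YKM] = -2/7

Assign M = (0, 0), Y = (1, 0), Z = (0, 1), D = (-2, 4) — the answer is frame-independent, so this choice is without loss of generality.
1. X is the midpoint of ZD ⇒ X = (-1, 5/2)
2. K is the centroid of triangle XMZ ⇒ K = (-1/3, 7/6)
2·[ZMK] = -1/3, 2·[YKM] = 7/6
[ZMK]:[YKM] = -1/3:7/6 = -2/7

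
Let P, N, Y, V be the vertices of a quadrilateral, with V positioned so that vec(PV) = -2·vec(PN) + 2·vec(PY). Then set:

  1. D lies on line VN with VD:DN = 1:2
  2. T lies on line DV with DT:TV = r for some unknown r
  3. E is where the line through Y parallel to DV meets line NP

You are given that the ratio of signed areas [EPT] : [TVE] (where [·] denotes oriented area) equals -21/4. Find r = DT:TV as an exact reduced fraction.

r = -5/4

Work in coordinates with P = (0, 0), N = (1, 0), Y = (0, 1), V = (-2, 2).
1. D lies on line VN with VD:DN = 1:2 ⇒ D = (-1, 4/3)
2. With DT:TV = r, write λ = r/(r+1) so T = D + λ·(V−D); T is affine-linear in λ
3. E is where the line through Y parallel to DV meets line NP ⇒ E = (3/2, 0)
Every point depending on T is an affine combination of T and λ-independent points, so each such coordinate is linear in λ; the λ² term in each signed area is a multiple of (V−D)×(V−D) = 0, so 2·[EPT] and 2·[TVE] are each linear in λ. Evaluating at λ=0 and λ=1:
  2·[EPT] = −λ − 2,   2·[TVE] = 1/3·λ − 1/3
So [EPT]:[TVE] = (−λ − 2) / (1/3·λ − 1/3). Setting this equal to -21/4:
  −λ − 2 = -21/4·(1/3·λ − 1/3)  ⇒  λ = 5
Then r = λ/(1−λ) = (5)/(-4) = -5/4. Check: with r = -5/4, T = (-6, 14/3) and [EPT]:[TVE] = -21/4 as required.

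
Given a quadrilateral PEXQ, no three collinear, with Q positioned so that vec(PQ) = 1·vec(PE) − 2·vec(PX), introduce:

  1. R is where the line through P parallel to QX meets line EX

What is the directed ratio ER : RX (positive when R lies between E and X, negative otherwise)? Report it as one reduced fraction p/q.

ER:RX = -3

Assign P = (0, 0), E = (1, 0), X = (0, 1), Q = (1, -2) — the answer is frame-independent, so this choice is without loss of generality.
1. R is where the line through P parallel to QX meets line EX ⇒ R = (-1/2, 3/2)
R = E + t·(X−E) with t = 3/2, so ER:RX = t:(1−t) = 3/2:-1/2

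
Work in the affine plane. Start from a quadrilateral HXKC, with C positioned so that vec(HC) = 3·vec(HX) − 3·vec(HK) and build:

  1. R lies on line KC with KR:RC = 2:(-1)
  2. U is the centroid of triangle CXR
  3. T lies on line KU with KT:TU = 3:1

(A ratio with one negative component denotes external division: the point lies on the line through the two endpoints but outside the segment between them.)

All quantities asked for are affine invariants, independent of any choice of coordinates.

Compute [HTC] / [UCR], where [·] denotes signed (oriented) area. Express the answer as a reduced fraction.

[HTC]:[UCR] = -9/4

Assign H = (0, 0), X = (1, 0), K = (0, 1), C = (3, -3) — the answer is frame-independent, so this choice is without loss of generality.
1. R lies on line KC with KR:RC = 2:(-1) ⇒ R = (6, -7)
2. U is the centroid of triangle CXR ⇒ U = (10/3, -10/3)
3. T lies on line KU with KT:TU = 3:1 ⇒ T = (5/2, -9/4)
2·[HTC] = -3/4, 2·[UCR] = 1/3
[HTC]:[UCR] = -3/4:1/3 = -9/4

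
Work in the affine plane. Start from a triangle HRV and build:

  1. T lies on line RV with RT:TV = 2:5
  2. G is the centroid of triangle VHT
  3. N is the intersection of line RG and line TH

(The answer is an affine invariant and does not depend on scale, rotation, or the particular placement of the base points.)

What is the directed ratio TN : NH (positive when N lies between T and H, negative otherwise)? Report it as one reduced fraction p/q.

Work in coordinates with H = (0, 0), R = (1, 0), V = (0, 1).
1. T lies on line RV with RT:TV = 2:5 ⇒ T = (5/7, 2/7)
2. G is the centroid of triangle VHT ⇒ G = (5/21, 3/7)
3. N is the intersection of line RG and line TH ⇒ N = (45/77, 18/77)
N = T + t·(H−T) with t = 2/11, so TN:NH = t:(1−t) = 2/11:9/11

TN:NH = 2/9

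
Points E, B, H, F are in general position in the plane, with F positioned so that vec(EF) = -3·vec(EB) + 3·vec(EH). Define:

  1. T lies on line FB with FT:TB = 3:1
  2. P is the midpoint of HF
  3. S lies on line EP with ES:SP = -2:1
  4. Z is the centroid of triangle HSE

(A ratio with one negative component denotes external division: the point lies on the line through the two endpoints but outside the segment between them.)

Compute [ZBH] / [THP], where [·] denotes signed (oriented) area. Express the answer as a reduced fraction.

Work in coordinates with E = (0, 0), B = (1, 0), H = (0, 1), F = (-3, 3).
1. T lies on line FB with FT:TB = 3:1 ⇒ T = (0, 3/4)
2. P is the midpoint of HF ⇒ P = (-3/2, 2)
3. S lies on line EP with ES:SP = -2:1 ⇒ S = (-3, 4)
4. Z is the centroid of triangle HSE ⇒ Z = (-1, 5/3)
2·[ZBH] = 1/3, 2·[THP] = 3/8
[ZBH]:[THP] = 1/3:3/8 = 8/9

[ZBH]:[THP] = 8/9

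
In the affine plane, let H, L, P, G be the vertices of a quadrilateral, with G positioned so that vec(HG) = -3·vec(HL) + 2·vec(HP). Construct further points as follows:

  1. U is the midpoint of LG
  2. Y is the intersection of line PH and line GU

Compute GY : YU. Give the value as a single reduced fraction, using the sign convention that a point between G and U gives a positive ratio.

Assign H = (0, 0), L = (1, 0), P = (0, 1), G = (-3, 2) — the answer is frame-independent, so this choice is without loss of generality.
1. U is the midpoint of LG ⇒ U = (-1, 1)
2. Y is the intersection of line PH and line GU ⇒ Y = (0, 1/2)
Y = G + t·(U−G) with t = 3/2, so GY:YU = t:(1−t) = 3/2:-1/2

GY:YU = -3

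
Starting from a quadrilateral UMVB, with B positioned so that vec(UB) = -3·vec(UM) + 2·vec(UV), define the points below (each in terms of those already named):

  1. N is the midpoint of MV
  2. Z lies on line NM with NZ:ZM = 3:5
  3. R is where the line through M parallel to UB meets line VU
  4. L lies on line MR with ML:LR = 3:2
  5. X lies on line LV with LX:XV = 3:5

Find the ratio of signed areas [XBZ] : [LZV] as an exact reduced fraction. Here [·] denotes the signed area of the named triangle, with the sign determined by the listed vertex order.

Assign U = (0, 0), M = (1, 0), V = (0, 1), B = (-3, 2) — the answer is frame-independent, so this choice is without loss of generality.
1. N is the midpoint of MV ⇒ N = (1/2, 1/2)
2. Z lies on line NM with NZ:ZM = 3:5 ⇒ Z = (11/16, 5/16)
3. R is where the line through M parallel to UB meets line VU ⇒ R = (0, 2/3)
4. L lies on line MR with ML:LR = 3:2 ⇒ L = (2/5, 2/5)
5. X lies on line LV with LX:XV = 3:5 ⇒ X = (1/4, 5/8)
2·[XBZ] = 53/128, 2·[LZV] = 11/80
[XBZ]:[LZV] = 53/128:11/80 = 265/88

[XBZ]:[LZV] = 265/88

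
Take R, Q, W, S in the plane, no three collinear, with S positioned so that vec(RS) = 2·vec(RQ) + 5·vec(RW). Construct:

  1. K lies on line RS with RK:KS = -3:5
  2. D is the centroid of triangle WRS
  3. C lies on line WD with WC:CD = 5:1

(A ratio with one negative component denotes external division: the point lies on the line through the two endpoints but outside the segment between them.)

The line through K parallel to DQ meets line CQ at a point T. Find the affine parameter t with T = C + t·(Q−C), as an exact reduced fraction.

Assign R = (0, 0), Q = (1, 0), W = (0, 1), S = (2, 5) — the answer is frame-independent, so this choice is without loss of generality.
1. K lies on line RS with RK:KS = -3:5 ⇒ K = (-3, -15/2)
2. D is the centroid of triangle WRS ⇒ D = (2/3, 2)
3. C lies on line WD with WC:CD = 5:1 ⇒ C = (5/9, 11/6)
through K parallel to DQ: direction (1/3, -2); meets CQ at T = (-79/5, 693/10)
T = C + t·(Q−C) with t = -184/5

t = -184/5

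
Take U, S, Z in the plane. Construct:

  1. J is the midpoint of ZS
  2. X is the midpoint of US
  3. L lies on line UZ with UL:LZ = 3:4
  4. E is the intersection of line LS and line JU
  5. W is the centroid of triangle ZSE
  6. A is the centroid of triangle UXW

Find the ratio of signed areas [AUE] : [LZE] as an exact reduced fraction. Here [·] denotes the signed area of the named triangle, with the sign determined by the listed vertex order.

Assign U = (0, 0), S = (1, 0), Z = (0, 1) — the answer is frame-independent, so this choice is without loss of generality.
1. J is the midpoint of ZS ⇒ J = (1/2, 1/2)
2. X is the midpoint of US ⇒ X = (1/2, 0)
3. L lies on line UZ with UL:LZ = 3:4 ⇒ L = (0, 3/7)
4. E is the intersection of line LS and line JU ⇒ E = (3/10, 3/10)
5. W is the centroid of triangle ZSE ⇒ W = (13/30, 13/30)
6. A is the centroid of triangle UXW ⇒ A = (14/45, 13/90)
2·[AUE] = -1/20, 2·[LZE] = -6/35
[AUE]:[LZE] = -1/20:-6/35 = 7/24

[AUE]:[LZE] = 7/24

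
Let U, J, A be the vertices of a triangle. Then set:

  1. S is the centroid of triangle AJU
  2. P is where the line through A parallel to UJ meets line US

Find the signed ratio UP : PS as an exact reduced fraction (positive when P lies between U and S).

Choose coordinates U = (0, 0), J = (1, 0), A = (0, 1).
1. S is the centroid of triangle AJU ⇒ S = (1/3, 1/3)
2. P is where the line through A parallel to UJ meets line US ⇒ P = (1, 1)
P = U + t·(S−U) with t = 3, so UP:PS = t:(1−t) = 3:-2

UP:PS = -3/2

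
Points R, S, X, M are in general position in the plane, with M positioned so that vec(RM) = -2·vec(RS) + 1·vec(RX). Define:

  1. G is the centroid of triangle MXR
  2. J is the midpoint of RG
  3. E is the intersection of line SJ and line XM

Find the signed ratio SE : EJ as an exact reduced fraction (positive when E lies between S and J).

Set R = (0, 0), S = (1, 0), X = (0, 1), M = (-2, 1); any affine frame gives the same invariant.
1. G is the centroid of triangle MXR ⇒ G = (-2/3, 2/3)
2. J is the midpoint of RG ⇒ J = (-1/3, 1/3)
3. E is the intersection of line SJ and line XM ⇒ E = (-3, 1)
E = S + t·(J−S) with t = 3, so SE:EJ = t:(1−t) = 3:-2

SE:EJ = -3/2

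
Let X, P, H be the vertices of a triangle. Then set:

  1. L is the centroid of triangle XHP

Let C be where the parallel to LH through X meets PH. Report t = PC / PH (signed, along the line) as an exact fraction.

t = 2

Assign X = (0, 0), P = (1, 0), H = (0, 1) — the answer is frame-independent, so this choice is without loss of generality.
1. L is the centroid of triangle XHP ⇒ L = (1/3, 1/3)
through X parallel to LH: direction (-1/3, 2/3); meets PH at C = (-1, 2)
C = P + t·(H−P) with t = 2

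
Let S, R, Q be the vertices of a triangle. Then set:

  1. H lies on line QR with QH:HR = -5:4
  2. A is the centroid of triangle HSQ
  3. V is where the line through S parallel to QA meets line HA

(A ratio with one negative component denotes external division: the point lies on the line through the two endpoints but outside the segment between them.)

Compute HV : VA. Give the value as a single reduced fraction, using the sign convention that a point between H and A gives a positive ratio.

Set S = (0, 0), R = (1, 0), Q = (0, 1); any affine frame gives the same invariant.
1. H lies on line QR with QH:HR = -5:4 ⇒ H = (5, -4)
2. A is the centroid of triangle HSQ ⇒ A = (5/3, -1)
3. V is where the line through S parallel to QA meets line HA ⇒ V = (-5/3, 2)
V = H + t·(A−H) with t = 2, so HV:VA = t:(1−t) = 2:-1

HV:VA = -2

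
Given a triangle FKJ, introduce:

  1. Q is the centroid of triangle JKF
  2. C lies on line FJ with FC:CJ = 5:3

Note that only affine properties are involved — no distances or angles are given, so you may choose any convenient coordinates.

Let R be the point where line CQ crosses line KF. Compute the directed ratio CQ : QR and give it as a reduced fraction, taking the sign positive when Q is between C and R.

Assign F = (0, 0), K = (1, 0), J = (0, 1) — the answer is frame-independent, so this choice is without loss of generality.
1. Q is the centroid of triangle JKF ⇒ Q = (1/3, 1/3)
2. C lies on line FJ with FC:CJ = 5:3 ⇒ C = (0, 5/8)
line CQ meets KF at R = (5/7, 0)
Q = C + t·(R−C) with t = 7/15, so CQ:QR = 7/15:8/15

CQ:QR = 7/8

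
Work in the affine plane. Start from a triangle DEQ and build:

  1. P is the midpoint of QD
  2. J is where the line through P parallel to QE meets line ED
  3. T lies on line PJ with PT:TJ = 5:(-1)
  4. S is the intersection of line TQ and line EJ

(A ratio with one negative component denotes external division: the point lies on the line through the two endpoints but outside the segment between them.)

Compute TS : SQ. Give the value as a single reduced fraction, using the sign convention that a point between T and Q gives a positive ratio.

Assign D = (0, 0), E = (1, 0), Q = (0, 1) — the answer is frame-independent, so this choice is without loss of generality.
1. P is the midpoint of QD ⇒ P = (0, 1/2)
2. J is where the line through P parallel to QE meets line ED ⇒ J = (1/2, 0)
3. T lies on line PJ with PT:TJ = 5:(-1) ⇒ T = (5/8, -1/8)
4. S is the intersection of line TQ and line EJ ⇒ S = (5/9, 0)
S = T + t·(Q−T) with t = 1/9, so TS:SQ = t:(1−t) = 1/9:8/9

TS:SQ = 1/8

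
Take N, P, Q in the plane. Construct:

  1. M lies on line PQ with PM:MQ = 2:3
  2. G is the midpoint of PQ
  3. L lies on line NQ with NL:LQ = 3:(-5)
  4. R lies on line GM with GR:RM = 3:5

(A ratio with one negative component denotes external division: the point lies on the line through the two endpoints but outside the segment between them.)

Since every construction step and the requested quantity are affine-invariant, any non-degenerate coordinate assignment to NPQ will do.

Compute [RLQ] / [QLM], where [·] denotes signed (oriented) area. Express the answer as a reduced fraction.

Choose coordinates N = (0, 0), P = (1, 0), Q = (0, 1).
1. M lies on line PQ with PM:MQ = 2:3 ⇒ M = (3/5, 2/5)
2. G is the midpoint of PQ ⇒ G = (1/2, 1/2)
3. L lies on line NQ with NL:LQ = 3:(-5) ⇒ L = (0, -3/2)
4. R lies on line GM with GR:RM = 3:5 ⇒ R = (43/80, 37/80)
2·[RLQ] = -43/32, 2·[QLM] = 3/2
[RLQ]:[QLM] = -43/32:3/2 = -43/48

[RLQ]:[QLM] = -43/48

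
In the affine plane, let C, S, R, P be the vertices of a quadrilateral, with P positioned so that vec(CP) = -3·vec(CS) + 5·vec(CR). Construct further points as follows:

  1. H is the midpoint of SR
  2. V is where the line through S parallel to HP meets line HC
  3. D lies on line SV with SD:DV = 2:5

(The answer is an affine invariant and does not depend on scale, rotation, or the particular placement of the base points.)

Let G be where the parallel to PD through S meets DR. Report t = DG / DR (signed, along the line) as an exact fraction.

t = 1/55

Work in coordinates with C = (0, 0), S = (1, 0), R = (0, 1), P = (-3, 5).
1. H is the midpoint of SR ⇒ H = (1/2, 1/2)
2. V is where the line through S parallel to HP meets line HC ⇒ V = (9/16, 9/16)
3. D lies on line SV with SD:DV = 2:5 ⇒ D = (7/8, 9/56)
through S parallel to PD: direction (31/8, -271/56); meets DR at G = (189/220, 271/1540)
G = D + t·(R−D) with t = 1/55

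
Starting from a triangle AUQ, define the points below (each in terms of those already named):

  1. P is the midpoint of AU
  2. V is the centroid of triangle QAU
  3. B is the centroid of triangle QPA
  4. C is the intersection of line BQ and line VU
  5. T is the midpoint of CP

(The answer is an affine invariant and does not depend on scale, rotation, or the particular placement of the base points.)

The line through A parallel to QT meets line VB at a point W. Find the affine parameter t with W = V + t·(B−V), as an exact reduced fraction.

Assign A = (0, 0), U = (1, 0), Q = (0, 1) — the answer is frame-independent, so this choice is without loss of generality.
1. P is the midpoint of AU ⇒ P = (1/2, 0)
2. V is the centroid of triangle QAU ⇒ V = (1/3, 1/3)
3. B is the centroid of triangle QPA ⇒ B = (1/6, 1/3)
4. C is the intersection of line BQ and line VU ⇒ C = (1/7, 3/7)
5. T is the midpoint of CP ⇒ T = (9/28, 3/14)
through A parallel to QT: direction (9/28, -11/14); meets VB at W = (-3/22, 1/3)
W = V + t·(B−V) with t = 31/11

t = 31/11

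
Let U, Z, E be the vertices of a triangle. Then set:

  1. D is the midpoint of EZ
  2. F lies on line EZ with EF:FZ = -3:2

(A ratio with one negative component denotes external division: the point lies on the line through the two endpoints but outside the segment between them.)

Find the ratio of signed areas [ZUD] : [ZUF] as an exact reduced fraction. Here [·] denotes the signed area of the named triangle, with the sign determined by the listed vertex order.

[ZUD]:[ZUF] = -1/4

Work in coordinates with U = (0, 0), Z = (1, 0), E = (0, 1).
1. D is the midpoint of EZ ⇒ D = (1/2, 1/2)
2. F lies on line EZ with EF:FZ = -3:2 ⇒ F = (3, -2)
2·[ZUD] = -1/2, 2·[ZUF] = 2
[ZUD]:[ZUF] = -1/2:2 = -1/4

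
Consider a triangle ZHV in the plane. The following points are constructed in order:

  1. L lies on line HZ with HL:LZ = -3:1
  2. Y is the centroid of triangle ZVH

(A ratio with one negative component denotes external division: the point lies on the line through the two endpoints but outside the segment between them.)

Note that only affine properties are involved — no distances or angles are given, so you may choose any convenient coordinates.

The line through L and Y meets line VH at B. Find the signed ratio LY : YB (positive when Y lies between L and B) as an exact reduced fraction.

LY:YB = 7/2

Assign Z = (0, 0), H = (1, 0), V = (0, 1) — the answer is frame-independent, so this choice is without loss of generality.
1. L lies on line HZ with HL:LZ = -3:1 ⇒ L = (-1/2, 0)
2. Y is the centroid of triangle ZVH ⇒ Y = (1/3, 1/3)
line LY meets VH at B = (4/7, 3/7)
Y = L + t·(B−L) with t = 7/9, so LY:YB = 7/9:2/9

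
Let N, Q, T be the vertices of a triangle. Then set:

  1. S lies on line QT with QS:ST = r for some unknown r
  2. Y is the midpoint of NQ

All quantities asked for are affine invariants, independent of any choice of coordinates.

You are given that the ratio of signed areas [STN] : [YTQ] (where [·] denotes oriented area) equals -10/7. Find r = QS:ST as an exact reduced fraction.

r = 2/5

Assign N = (0, 0), Q = (1, 0), T = (0, 1) — the answer is frame-independent, so this choice is without loss of generality.
1. With QS:ST = r, write λ = r/(r+1) so S = Q + λ·(T−Q); S is affine-linear in λ
2. Y is the midpoint of NQ ⇒ Y = (1/2, 0)
Every point depending on S is an affine combination of S and λ-independent points, so each such coordinate is linear in λ; the λ² term in each signed area is a multiple of (T−Q)×(T−Q) = 0, so 2·[STN] and 2·[YTQ] are each linear in λ. Evaluating at λ=0 and λ=1:
  2·[STN] = −λ + 1,   2·[YTQ] = -1/2
So [STN]:[YTQ] = (−λ + 1) / (-1/2). Setting this equal to -10/7:
  −λ + 1 = -10/7·(-1/2)  ⇒  λ = 2/7
Then r = λ/(1−λ) = (2/7)/(5/7) = 2/5. Check: with r = 2/5, S = (5/7, 2/7) and [STN]:[YTQ] = -10/7 as required.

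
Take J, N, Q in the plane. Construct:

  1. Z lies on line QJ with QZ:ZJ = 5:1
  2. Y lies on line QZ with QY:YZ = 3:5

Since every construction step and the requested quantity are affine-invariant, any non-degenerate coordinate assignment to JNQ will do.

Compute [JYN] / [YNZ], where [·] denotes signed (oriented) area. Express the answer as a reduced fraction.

[JYN]:[YNZ] = 33/25

Choose coordinates J = (0, 0), N = (1, 0), Q = (0, 1).
1. Z lies on line QJ with QZ:ZJ = 5:1 ⇒ Z = (0, 1/6)
2. Y lies on line QZ with QY:YZ = 3:5 ⇒ Y = (0, 11/16)
2·[JYN] = -11/16, 2·[YNZ] = -25/48
[JYN]:[YNZ] = -11/16:-25/48 = 33/25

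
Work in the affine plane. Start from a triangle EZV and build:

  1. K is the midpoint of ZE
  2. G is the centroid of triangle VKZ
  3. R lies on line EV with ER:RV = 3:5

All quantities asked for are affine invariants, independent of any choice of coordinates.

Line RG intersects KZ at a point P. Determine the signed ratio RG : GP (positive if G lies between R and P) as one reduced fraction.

RG:GP = 1/8

Assign E = (0, 0), Z = (1, 0), V = (0, 1) — the answer is frame-independent, so this choice is without loss of generality.
1. K is the midpoint of ZE ⇒ K = (1/2, 0)
2. G is the centroid of triangle VKZ ⇒ G = (1/2, 1/3)
3. R lies on line EV with ER:RV = 3:5 ⇒ R = (0, 3/8)
line RG meets KZ at P = (9/2, 0)
G = R + t·(P−R) with t = 1/9, so RG:GP = 1/9:8/9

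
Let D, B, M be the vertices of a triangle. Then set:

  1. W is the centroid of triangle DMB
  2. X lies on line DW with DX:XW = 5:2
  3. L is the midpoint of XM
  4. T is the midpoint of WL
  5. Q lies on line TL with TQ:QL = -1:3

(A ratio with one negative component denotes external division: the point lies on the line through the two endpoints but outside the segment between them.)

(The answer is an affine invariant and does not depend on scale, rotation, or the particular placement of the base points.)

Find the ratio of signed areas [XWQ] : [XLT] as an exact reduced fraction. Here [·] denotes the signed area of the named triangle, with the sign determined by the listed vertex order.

[XWQ]:[XLT] = -1/2

Set D = (0, 0), B = (1, 0), M = (0, 1); any affine frame gives the same invariant.
1. W is the centroid of triangle DMB ⇒ W = (1/3, 1/3)
2. X lies on line DW with DX:XW = 5:2 ⇒ X = (5/21, 5/21)
3. L is the midpoint of XM ⇒ L = (5/42, 13/21)
4. T is the midpoint of WL ⇒ T = (19/84, 10/21)
5. Q lies on line TL with TQ:QL = -1:3 ⇒ Q = (47/168, 17/42)
2·[XWQ] = 1/84, 2·[XLT] = -1/42
[XWQ]:[XLT] = 1/84:-1/42 = -1/2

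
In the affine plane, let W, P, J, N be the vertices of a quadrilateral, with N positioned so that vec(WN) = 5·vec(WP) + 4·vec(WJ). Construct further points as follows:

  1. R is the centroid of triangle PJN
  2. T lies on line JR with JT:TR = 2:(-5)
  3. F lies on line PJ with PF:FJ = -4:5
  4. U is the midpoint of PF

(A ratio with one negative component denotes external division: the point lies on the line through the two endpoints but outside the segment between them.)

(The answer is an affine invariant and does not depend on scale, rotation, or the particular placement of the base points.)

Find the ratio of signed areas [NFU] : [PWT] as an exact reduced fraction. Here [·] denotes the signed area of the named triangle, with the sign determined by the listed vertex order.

Assign W = (0, 0), P = (1, 0), J = (0, 1), N = (5, 4) — the answer is frame-independent, so this choice is without loss of generality.
1. R is the centroid of triangle PJN ⇒ R = (2, 5/3)
2. T lies on line JR with JT:TR = 2:(-5) ⇒ T = (-4/3, 5/9)
3. F lies on line PJ with PF:FJ = -4:5 ⇒ F = (5, -4)
4. U is the midpoint of PF ⇒ U = (3, -2)
2·[NFU] = -16, 2·[PWT] = -5/9
[NFU]:[PWT] = -16:-5/9 = 144/5

[NFU]:[PWT] = 144/5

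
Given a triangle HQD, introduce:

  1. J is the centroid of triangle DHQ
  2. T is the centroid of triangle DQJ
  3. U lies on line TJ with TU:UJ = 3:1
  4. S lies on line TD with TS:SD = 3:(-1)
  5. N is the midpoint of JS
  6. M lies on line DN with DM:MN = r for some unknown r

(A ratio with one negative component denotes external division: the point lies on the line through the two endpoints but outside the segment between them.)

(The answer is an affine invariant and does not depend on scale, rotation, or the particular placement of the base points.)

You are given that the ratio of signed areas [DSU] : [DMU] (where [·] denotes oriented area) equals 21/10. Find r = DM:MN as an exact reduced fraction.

r = 4/3

Choose coordinates H = (0, 0), Q = (1, 0), D = (0, 1).
1. J is the centroid of triangle DHQ ⇒ J = (1/3, 1/3)
2. T is the centroid of triangle DQJ ⇒ T = (4/9, 4/9)
3. U lies on line TJ with TU:UJ = 3:1 ⇒ U = (13/36, 13/36)
4. S lies on line TD with TS:SD = 3:(-1) ⇒ S = (-2/9, 23/18)
5. N is the midpoint of JS ⇒ N = (1/18, 29/36)
6. With DM:MN = r, write λ = r/(r+1) so M = D + λ·(N−D); M is affine-linear in λ
Every point depending on M is an affine combination of M and λ-independent points, so each such coordinate is linear in λ; the λ² term in each signed area is a multiple of (N−D)×(N−D) = 0, so 2·[DSU] and 2·[DMU] are each linear in λ. Evaluating at λ=0 and λ=1:
  2·[DSU] = 1/24,   2·[DMU] = 5/144·λ
So [DSU]:[DMU] = (1/24) / (5/144·λ). Setting this equal to 21/10:
  1/24 = 21/10·(5/144·λ)  ⇒  λ = 4/7
Then r = λ/(1−λ) = (4/7)/(3/7) = 4/3. Check: with r = 4/3, M = (2/63, 8/9) and [DSU]:[DMU] = 21/10 as required.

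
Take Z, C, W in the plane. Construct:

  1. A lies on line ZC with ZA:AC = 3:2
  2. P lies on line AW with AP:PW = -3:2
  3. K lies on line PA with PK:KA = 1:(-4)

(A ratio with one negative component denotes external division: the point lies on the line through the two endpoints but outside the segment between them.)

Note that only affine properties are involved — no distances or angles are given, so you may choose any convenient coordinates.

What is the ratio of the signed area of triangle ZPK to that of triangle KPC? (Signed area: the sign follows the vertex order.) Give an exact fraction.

[ZPK]:[KPC] = 3/2

Choose coordinates Z = (0, 0), C = (1, 0), W = (0, 1).
1. A lies on line ZC with ZA:AC = 3:2 ⇒ A = (3/5, 0)
2. P lies on line AW with AP:PW = -3:2 ⇒ P = (-6/5, 3)
3. K lies on line PA with PK:KA = 1:(-4) ⇒ K = (-9/5, 4)
2·[ZPK] = 3/5, 2·[KPC] = 2/5
[ZPK]:[KPC] = 3/5:2/5 = 3/2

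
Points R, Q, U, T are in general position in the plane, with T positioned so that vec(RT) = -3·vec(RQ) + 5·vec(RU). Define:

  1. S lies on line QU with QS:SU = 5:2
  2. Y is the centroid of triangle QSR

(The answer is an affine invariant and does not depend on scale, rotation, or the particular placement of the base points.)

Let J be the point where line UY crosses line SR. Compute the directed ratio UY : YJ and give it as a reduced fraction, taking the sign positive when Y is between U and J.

UY:YJ = -11/5

Set R = (0, 0), Q = (1, 0), U = (0, 1), T = (-3, 5); any affine frame gives the same invariant.
1. S lies on line QU with QS:SU = 5:2 ⇒ S = (2/7, 5/7)
2. Y is the centroid of triangle QSR ⇒ Y = (3/7, 5/21)
line UY meets SR at J = (18/77, 45/77)
Y = U + t·(J−U) with t = 11/6, so UY:YJ = 11/6:-5/6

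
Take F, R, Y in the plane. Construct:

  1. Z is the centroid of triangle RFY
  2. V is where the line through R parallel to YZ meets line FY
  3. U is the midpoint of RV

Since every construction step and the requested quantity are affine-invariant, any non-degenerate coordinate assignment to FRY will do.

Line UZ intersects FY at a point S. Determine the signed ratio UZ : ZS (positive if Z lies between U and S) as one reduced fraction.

UZ:ZS = 1/2

Work in coordinates with F = (0, 0), R = (1, 0), Y = (0, 1).
1. Z is the centroid of triangle RFY ⇒ Z = (1/3, 1/3)
2. V is where the line through R parallel to YZ meets line FY ⇒ V = (0, 2)
3. U is the midpoint of RV ⇒ U = (1/2, 1)
line UZ meets FY at S = (0, -1)
Z = U + t·(S−U) with t = 1/3, so UZ:ZS = 1/3:2/3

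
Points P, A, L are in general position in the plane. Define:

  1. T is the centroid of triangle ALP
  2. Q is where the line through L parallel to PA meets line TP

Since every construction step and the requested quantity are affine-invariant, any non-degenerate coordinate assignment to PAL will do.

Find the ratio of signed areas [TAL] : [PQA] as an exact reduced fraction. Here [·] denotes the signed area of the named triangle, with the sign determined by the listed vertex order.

Set P = (0, 0), A = (1, 0), L = (0, 1); any affine frame gives the same invariant.
1. T is the centroid of triangle ALP ⇒ T = (1/3, 1/3)
2. Q is where the line through L parallel to PA meets line TP ⇒ Q = (1, 1)
2·[TAL] = 1/3, 2·[PQA] = -1
[TAL]:[PQA] = 1/3:-1 = -1/3

[TAL]:[PQA] = -1/3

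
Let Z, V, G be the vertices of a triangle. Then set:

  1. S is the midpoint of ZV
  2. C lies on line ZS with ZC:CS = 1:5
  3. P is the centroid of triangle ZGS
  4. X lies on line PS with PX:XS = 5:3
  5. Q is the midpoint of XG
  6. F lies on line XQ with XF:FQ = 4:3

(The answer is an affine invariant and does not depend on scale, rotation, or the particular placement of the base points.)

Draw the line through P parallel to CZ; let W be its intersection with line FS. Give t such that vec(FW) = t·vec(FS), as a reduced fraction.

t = 1/9

Work in coordinates with Z = (0, 0), V = (1, 0), G = (0, 1).
1. S is the midpoint of ZV ⇒ S = (1/2, 0)
2. C lies on line ZS with ZC:CS = 1:5 ⇒ C = (1/12, 0)
3. P is the centroid of triangle ZGS ⇒ P = (1/6, 1/3)
4. X lies on line PS with PX:XS = 5:3 ⇒ X = (3/8, 1/8)
5. Q is the midpoint of XG ⇒ Q = (3/16, 9/16)
6. F lies on line XQ with XF:FQ = 4:3 ⇒ F = (15/56, 3/8)
through P parallel to CZ: direction (-1/12, 0); meets FS at W = (37/126, 1/3)
W = F + t·(S−F) with t = 1/9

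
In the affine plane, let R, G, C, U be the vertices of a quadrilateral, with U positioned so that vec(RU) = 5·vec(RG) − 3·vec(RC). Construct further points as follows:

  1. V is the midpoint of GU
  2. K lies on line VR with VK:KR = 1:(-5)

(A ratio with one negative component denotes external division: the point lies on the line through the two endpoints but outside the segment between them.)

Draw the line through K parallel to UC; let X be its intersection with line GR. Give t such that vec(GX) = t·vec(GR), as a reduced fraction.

Set R = (0, 0), G = (1, 0), C = (0, 1), U = (5, -3); any affine frame gives the same invariant.
1. V is the midpoint of GU ⇒ V = (3, -3/2)
2. K lies on line VR with VK:KR = 1:(-5) ⇒ K = (15/4, -15/8)
through K parallel to UC: direction (-5, 4); meets GR at X = (45/32, 0)
X = G + t·(R−G) with t = -13/32

t = -13/32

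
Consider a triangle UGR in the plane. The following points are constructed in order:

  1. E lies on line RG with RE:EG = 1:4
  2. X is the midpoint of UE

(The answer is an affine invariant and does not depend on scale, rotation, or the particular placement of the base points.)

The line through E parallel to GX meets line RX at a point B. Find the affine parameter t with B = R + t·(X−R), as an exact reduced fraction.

t = 1/5

Choose coordinates U = (0, 0), G = (1, 0), R = (0, 1).
1. E lies on line RG with RE:EG = 1:4 ⇒ E = (1/5, 4/5)
2. X is the midpoint of UE ⇒ X = (1/10, 2/5)
through E parallel to GX: direction (-9/10, 2/5); meets RX at B = (1/50, 22/25)
B = R + t·(X−R) with t = 1/5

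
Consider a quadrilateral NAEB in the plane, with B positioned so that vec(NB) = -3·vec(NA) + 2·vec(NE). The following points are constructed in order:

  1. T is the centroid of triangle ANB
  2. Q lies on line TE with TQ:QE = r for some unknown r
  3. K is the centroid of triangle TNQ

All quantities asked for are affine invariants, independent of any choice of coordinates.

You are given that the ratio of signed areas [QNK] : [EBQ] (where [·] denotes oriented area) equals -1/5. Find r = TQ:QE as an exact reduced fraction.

r = 3/2

Choose coordinates N = (0, 0), A = (1, 0), E = (0, 1), B = (-3, 2).
1. T is the centroid of triangle ANB ⇒ T = (-2/3, 2/3)
2. With TQ:QE = r, write λ = r/(r+1) so Q = T + λ·(E−T); Q is affine-linear in λ
3. K is the centroid of triangle TNQ ⇒ K is an affine combination of earlier points and hence also affine-linear in λ
Every point depending on Q is an affine combination of Q and λ-independent points, so each such coordinate is linear in λ; the λ² term in each signed area is a multiple of (E−T)×(E−T) = 0, so 2·[QNK] and 2·[EBQ] are each linear in λ. Evaluating at λ=0 and λ=1:
  2·[QNK] = -2/9·λ,   2·[EBQ] = -5/3·λ + 5/3
So [QNK]:[EBQ] = (-2/9·λ) / (-5/3·λ + 5/3). Setting this equal to -1/5:
  -2/9·λ = -1/5·(-5/3·λ + 5/3)  ⇒  λ = 3/5
Then r = λ/(1−λ) = (3/5)/(2/5) = 3/2. Check: with r = 3/2, Q = (-4/15, 13/15) and [QNK]:[EBQ] = -1/5 as required.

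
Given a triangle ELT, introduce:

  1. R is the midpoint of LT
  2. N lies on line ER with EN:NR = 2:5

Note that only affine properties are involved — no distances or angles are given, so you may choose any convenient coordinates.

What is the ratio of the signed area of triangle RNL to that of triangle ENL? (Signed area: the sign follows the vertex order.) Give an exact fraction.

[RNL]:[ENL] = -5/2

Set E = (0, 0), L = (1, 0), T = (0, 1); any affine frame gives the same invariant.
1. R is the midpoint of LT ⇒ R = (1/2, 1/2)
2. N lies on line ER with EN:NR = 2:5 ⇒ N = (1/7, 1/7)
2·[RNL] = 5/14, 2·[ENL] = -1/7
[RNL]:[ENL] = 5/14:-1/7 = -5/2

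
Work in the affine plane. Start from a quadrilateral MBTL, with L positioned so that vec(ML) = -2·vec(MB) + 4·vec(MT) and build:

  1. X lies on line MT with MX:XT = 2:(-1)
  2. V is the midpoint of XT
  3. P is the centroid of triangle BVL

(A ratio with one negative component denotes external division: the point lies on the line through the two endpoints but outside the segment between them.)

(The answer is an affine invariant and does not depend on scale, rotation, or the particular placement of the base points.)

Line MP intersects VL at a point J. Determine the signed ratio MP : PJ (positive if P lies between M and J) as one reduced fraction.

Choose coordinates M = (0, 0), B = (1, 0), T = (0, 1), L = (-2, 4).
1. X lies on line MT with MX:XT = 2:(-1) ⇒ X = (0, 2)
2. V is the midpoint of XT ⇒ V = (0, 3/2)
3. P is the centroid of triangle BVL ⇒ P = (-1/3, 11/6)
line MP meets VL at J = (-6/17, 33/17)
P = M + t·(J−M) with t = 17/18, so MP:PJ = 17/18:1/18

MP:PJ = 17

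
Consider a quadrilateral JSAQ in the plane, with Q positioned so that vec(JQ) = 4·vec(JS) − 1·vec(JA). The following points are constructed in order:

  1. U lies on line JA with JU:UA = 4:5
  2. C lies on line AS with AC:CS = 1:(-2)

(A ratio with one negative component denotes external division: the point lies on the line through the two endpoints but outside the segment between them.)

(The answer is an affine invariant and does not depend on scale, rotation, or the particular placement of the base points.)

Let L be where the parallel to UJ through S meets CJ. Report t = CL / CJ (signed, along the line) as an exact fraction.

Work in coordinates with J = (0, 0), S = (1, 0), A = (0, 1), Q = (4, -1).
1. U lies on line JA with JU:UA = 4:5 ⇒ U = (0, 4/9)
2. C lies on line AS with AC:CS = 1:(-2) ⇒ C = (-1, 2)
through S parallel to UJ: direction (0, -4/9); meets CJ at L = (1, -2)
L = C + t·(J−C) with t = 2

t = 2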